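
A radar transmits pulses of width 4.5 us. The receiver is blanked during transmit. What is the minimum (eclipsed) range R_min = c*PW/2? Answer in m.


R_min = 3e8 * 4.5e-6 / 2 = 675.0 m

675.0 m


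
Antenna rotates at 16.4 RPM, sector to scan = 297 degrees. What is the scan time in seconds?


t = 297 / (16.4 * 360) * 60 = 3.02 s

3.02 s


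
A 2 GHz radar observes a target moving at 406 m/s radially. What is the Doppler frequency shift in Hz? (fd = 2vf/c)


fd = 2 * 406 * 2000000000.0 / 3e8 = 5413.3 Hz

5413.3 Hz


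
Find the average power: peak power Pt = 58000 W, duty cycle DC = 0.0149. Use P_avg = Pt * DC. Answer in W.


P_avg = 58000 * 0.0149 = 864.2 W

864.2 W


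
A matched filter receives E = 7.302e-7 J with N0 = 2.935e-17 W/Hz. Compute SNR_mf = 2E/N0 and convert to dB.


SNR_lin = 2 * 7.302e-7 / 2.935e-17 = 4.976e10
SNR_dB = 10*log10(4.976e10) = 107.0 dB

107.0 dB


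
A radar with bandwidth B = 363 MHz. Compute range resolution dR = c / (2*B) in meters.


dR = 3e8 / (2 * 363000000.0) = 0.41 m

0.41 m


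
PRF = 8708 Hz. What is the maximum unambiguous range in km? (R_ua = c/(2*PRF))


R_ua = 3e8 / (2 * 8708) = 17225.5 m = 17.2 km

17.2 km


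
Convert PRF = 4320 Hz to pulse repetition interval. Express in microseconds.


PRI = 1/4320 = 0.0002314815 s = 231.5 us

231.5 us


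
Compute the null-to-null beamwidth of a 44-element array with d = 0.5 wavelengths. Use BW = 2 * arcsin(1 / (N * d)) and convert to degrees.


1/(N*d) = 1/(44*0.5) = 0.045455
BW = 2*arcsin(0.045455) = 5.2 degrees

5.2 degrees


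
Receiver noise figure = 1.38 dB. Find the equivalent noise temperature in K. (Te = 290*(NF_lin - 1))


NF_lin = 10^(1.38/10) = 1.374042
Te = 290 * (1.374042 - 1) = 108.5 K

108.5 K


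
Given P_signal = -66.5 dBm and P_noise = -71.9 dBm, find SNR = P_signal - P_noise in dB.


SNR = -66.5 - (-71.9) = 5.4 dB

5.4 dB


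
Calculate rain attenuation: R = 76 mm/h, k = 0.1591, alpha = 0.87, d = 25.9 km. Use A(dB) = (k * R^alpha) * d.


gamma = 0.1591 * 76^0.87 = 6.886174 dB/km
A = 6.886174 * 25.9 = 178.35 dB

178.35 dB


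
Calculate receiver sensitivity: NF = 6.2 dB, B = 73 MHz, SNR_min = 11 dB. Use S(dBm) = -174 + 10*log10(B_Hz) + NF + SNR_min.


10*log10(73000000.0) = 78.63
S = -174 + 78.63 + 6.2 + 11 = -78.2 dBm

-78.2 dBm


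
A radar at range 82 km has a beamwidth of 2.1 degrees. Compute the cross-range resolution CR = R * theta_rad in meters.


BW_rad = 0.036651914
CR = 82000 * 0.036651914 = 3005.5 m

3005.5 m


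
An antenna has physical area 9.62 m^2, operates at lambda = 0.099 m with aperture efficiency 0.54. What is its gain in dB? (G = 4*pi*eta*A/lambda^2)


G_linear = 4*pi*0.54*9.62/0.099^2 = 6660.52
G_dB = 10*log10(6660.52) = 38.2 dB

38.2 dB


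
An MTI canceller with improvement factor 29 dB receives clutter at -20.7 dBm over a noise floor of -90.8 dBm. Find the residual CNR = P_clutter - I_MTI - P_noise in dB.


CNR = -20.7 - 29 - (-90.8) = 41.1 dB

41.1 dB


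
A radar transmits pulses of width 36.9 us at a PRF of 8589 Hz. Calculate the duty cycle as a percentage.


DC = 36.9e-6 * 8589 * 100 = 31.69%

31.69%


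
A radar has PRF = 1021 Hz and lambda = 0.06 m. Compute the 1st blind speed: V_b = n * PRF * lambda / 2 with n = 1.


V_blind = 1 * 1021 * 0.06 / 2 = 30.6 m/s

30.6 m/s


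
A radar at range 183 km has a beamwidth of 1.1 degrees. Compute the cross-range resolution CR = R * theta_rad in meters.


BW_rad = 0.019198622
CR = 183000 * 0.019198622 = 3513.3 m

3513.3 m


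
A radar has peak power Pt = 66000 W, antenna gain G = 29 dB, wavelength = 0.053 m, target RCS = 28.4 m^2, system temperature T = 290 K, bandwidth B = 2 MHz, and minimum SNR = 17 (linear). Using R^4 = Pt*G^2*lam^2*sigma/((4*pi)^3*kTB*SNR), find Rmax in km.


G_lin = 10^(29/10) = 794.328235
R^4 = 66000 * 794.328235^2 * 0.053^2 * 28.4 / ((4*pi)^3 * 1.38e-23 * 290 * 2000000.0 * 17)
R^4 = 1.23035e19 m^4
R_max = (1.23035e19)^(1/4) = 59225.3 m = 59.2 km

59.2 km


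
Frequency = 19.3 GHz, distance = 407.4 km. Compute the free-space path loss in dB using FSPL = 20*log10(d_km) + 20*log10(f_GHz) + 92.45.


20*log10(407.4) = 52.2
20*log10(19.3) = 25.71
FSPL = 170.4 dB

170.4 dB


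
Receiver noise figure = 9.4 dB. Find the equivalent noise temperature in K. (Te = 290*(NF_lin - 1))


NF_lin = 10^(9.4/10) = 8.709636
Te = 290 * (8.709636 - 1) = 2235.8 K

2235.8 K


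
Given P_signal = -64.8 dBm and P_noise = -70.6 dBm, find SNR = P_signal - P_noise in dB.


SNR = -64.8 - (-70.6) = 5.8 dB

5.8 dB


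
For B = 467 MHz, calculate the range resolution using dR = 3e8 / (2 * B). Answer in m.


dR = 3e8 / (2 * 467000000.0) = 0.32 m

0.32 m


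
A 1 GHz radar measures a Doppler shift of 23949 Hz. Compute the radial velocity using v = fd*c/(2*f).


v = 23949 * 3e8 / (2 * 1000000000.0) = 3592.4 m/s

3592.4 m/s


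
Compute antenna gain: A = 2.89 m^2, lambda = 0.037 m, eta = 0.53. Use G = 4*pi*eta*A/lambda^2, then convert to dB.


G_linear = 4*pi*0.53*2.89/0.037^2 = 14059.83
G_dB = 10*log10(14059.83) = 41.5 dB

41.5 dB


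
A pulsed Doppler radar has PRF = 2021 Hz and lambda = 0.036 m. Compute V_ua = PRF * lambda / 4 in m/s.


V_ua = 2021 * 0.036 / 4 = 18.2 m/s

18.2 m/s


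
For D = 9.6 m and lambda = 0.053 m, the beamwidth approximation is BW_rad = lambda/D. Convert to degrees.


BW_rad = 0.053 / 9.6 = 0.005521
BW_deg = 0.32 degrees

0.32 degrees


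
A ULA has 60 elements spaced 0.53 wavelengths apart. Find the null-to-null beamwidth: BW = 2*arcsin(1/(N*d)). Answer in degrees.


1/(N*d) = 1/(60*0.53) = 0.031447
BW = 2*arcsin(0.031447) = 3.6 degrees

3.6 degrees


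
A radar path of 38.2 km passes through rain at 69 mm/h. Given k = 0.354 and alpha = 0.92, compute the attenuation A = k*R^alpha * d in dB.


gamma = 0.354 * 69^0.92 = 17.407822 dB/km
A = 17.407822 * 38.2 = 664.98 dB

664.98 dB


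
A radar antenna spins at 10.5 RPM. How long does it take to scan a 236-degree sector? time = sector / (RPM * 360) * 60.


t = 236 / (10.5 * 360) * 60 = 3.75 s

3.75 s


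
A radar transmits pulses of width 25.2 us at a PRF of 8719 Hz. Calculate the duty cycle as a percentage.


DC = 25.2e-6 * 8719 * 100 = 21.97%

21.97%


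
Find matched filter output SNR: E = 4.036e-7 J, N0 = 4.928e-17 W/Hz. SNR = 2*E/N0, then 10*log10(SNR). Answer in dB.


SNR_lin = 2 * 4.036e-7 / 4.928e-17 = 1.638e10
SNR_dB = 10*log10(1.638e10) = 102.1 dB

102.1 dB


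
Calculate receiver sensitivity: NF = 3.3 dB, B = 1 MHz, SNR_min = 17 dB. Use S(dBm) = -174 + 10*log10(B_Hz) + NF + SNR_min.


10*log10(1000000.0) = 60.0
S = -174 + 60.0 + 3.3 + 17 = -93.7 dBm

-93.7 dBm


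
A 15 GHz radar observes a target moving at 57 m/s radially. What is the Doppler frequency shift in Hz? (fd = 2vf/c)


fd = 2 * 57 * 15000000000.0 / 3e8 = 5700.0 Hz

5700.0 Hz


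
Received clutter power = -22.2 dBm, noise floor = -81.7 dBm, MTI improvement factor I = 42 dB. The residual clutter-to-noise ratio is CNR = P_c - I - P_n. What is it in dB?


CNR = -22.2 - 42 - (-81.7) = 17.5 dB

17.5 dB


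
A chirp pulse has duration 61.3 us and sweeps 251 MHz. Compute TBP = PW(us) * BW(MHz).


TBP = 61.3 * 251 = 15386.3

15386.3


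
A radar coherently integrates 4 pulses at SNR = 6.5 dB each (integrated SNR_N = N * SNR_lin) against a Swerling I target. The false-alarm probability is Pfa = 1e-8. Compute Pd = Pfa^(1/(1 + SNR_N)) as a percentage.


SNR_lin = 10^(6.5/10) = 4.46684
SNR_N = 4 * 4.46684 = 17.86736
1/(1 + SNR_N) = 1/18.86736 = 0.0530016
Pd = (1e-8)^0.0530016 = 0.37669
Pd = 37.7%

37.7%


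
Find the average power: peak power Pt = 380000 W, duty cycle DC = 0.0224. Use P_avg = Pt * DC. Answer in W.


P_avg = 380000 * 0.0224 = 8512.0 W

8512.0 W


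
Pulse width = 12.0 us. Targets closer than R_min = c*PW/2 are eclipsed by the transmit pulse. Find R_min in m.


R_min = 3e8 * 12.0e-6 / 2 = 1800.0 m

1800.0 m


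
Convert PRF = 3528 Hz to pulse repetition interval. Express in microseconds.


PRI = 1/3528 = 0.0002834467 s = 283.4 us

283.4 us


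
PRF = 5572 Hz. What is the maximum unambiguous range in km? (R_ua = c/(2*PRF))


R_ua = 3e8 / (2 * 5572) = 26920.3 m = 26.9 km

26.9 km


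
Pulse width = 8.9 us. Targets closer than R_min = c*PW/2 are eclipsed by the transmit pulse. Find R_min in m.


R_min = 3e8 * 8.9e-6 / 2 = 1335.0 m

1335.0 m


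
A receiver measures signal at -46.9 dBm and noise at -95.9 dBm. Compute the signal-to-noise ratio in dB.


SNR = -46.9 - (-95.9) = 49.0 dB

49.0 dB


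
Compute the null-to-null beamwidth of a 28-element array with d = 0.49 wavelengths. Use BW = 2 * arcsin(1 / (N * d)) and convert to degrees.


1/(N*d) = 1/(28*0.49) = 0.072886
BW = 2*arcsin(0.072886) = 8.4 degrees

8.4 degrees


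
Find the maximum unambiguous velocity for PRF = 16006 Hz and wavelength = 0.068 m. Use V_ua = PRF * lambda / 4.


V_ua = 16006 * 0.068 / 4 = 272.1 m/s

272.1 m/s


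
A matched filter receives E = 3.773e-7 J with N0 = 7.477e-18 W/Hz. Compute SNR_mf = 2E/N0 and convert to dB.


SNR_lin = 2 * 3.773e-7 / 7.477e-18 = 1.009e11
SNR_dB = 10*log10(1.009e11) = 110.0 dB

110.0 dB


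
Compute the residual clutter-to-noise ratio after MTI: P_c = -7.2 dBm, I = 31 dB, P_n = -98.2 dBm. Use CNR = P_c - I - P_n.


CNR = -7.2 - 31 - (-98.2) = 60.0 dB

60.0 dB


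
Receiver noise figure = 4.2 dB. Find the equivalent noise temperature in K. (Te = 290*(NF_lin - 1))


NF_lin = 10^(4.2/10) = 2.630268
Te = 290 * (2.630268 - 1) = 472.8 K

472.8 K


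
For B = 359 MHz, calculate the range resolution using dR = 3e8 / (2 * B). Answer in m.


dR = 3e8 / (2 * 359000000.0) = 0.42 m

0.42 m


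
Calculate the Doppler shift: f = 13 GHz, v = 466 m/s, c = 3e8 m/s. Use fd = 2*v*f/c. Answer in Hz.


fd = 2 * 466 * 13000000000.0 / 3e8 = 40386.7 Hz

40386.7 Hz


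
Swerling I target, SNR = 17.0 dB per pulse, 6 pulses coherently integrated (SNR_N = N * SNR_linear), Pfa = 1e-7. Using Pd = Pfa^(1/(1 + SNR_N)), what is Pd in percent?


SNR_lin = 10^(17.0/10) = 50.11872
SNR_N = 6 * 50.11872 = 300.71232
1/(1 + SNR_N) = 1/301.71232 = 0.0033144
Pd = (1e-7)^0.0033144 = 0.94798
Pd = 94.8%

94.8%


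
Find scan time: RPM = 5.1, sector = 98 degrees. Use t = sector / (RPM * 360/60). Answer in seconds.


t = 98 / (5.1 * 360) * 60 = 3.2 s

3.2 s


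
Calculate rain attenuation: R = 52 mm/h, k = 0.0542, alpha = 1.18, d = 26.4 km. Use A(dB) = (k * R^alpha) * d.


gamma = 0.0542 * 52^1.18 = 5.739621 dB/km
A = 5.739621 * 26.4 = 151.53 dB

151.53 dB


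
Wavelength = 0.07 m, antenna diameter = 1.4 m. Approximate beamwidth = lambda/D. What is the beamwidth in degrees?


BW_rad = 0.07 / 1.4 = 0.05
BW_deg = 2.86 degrees

2.86 degrees


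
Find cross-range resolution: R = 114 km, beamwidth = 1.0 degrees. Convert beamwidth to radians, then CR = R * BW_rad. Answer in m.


BW_rad = 0.017453293
CR = 114000 * 0.017453293 = 1989.7 m

1989.7 m


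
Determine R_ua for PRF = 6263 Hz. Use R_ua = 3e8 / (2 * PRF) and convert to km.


R_ua = 3e8 / (2 * 6263) = 23950.2 m = 24.0 km

24.0 km


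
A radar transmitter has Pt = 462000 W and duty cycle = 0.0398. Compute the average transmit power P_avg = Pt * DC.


P_avg = 462000 * 0.0398 = 18387.6 W

18387.6 W


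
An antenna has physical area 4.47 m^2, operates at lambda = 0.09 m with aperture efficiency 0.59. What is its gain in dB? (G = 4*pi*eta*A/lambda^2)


G_linear = 4*pi*0.59*4.47/0.09^2 = 4091.52
G_dB = 10*log10(4091.52) = 36.1 dB

36.1 dB


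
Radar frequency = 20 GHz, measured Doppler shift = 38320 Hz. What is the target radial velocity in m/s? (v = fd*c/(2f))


v = 38320 * 3e8 / (2 * 20000000000.0) = 287.4 m/s

287.4 m/s


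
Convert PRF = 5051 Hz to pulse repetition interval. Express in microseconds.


PRI = 1/5051 = 0.0001979806 s = 198.0 us

198.0 us


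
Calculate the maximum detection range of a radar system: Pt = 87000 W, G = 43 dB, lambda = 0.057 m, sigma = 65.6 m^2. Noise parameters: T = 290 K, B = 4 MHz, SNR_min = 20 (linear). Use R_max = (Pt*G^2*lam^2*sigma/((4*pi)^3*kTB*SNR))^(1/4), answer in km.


G_lin = 10^(43/10) = 19952.62315
R^4 = 87000 * 19952.62315^2 * 0.057^2 * 65.6 / ((4*pi)^3 * 1.38e-23 * 290 * 4000000.0 * 20)
R^4 = 1.16192e22 m^4
R_max = (1.16192e22)^(1/4) = 328317.5 m = 328.3 km

328.3 km


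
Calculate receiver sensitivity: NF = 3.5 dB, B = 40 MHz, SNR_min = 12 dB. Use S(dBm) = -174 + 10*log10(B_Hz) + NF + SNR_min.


10*log10(40000000.0) = 76.02
S = -174 + 76.02 + 3.5 + 12 = -82.5 dBm

-82.5 dBm


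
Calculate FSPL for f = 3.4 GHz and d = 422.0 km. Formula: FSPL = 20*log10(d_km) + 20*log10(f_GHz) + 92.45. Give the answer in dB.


20*log10(422.0) = 52.51
20*log10(3.4) = 10.63
FSPL = 155.6 dB

155.6 dB


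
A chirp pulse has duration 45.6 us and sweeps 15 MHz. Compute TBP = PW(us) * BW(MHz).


TBP = 45.6 * 15 = 684.0

684.0


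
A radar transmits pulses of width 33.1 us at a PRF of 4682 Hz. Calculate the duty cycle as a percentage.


DC = 33.1e-6 * 4682 * 100 = 15.5%

15.5%


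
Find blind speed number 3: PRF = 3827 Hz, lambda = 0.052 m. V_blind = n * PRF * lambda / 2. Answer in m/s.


V_blind = 3 * 3827 * 0.052 / 2 = 298.5 m/s

298.5 m/s


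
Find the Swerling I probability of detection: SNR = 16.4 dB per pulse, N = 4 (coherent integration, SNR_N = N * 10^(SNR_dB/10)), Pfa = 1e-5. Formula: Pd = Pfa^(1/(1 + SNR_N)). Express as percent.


SNR_lin = 10^(16.4/10) = 43.65158
SNR_N = 4 * 43.65158 = 174.60632
1/(1 + SNR_N) = 1/175.60632 = 0.0056946
Pd = (1e-5)^0.0056946 = 0.93654
Pd = 93.7%

93.7%


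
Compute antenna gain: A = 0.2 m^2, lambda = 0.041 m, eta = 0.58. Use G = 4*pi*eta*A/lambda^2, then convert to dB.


G_linear = 4*pi*0.58*0.2/0.041^2 = 867.16
G_dB = 10*log10(867.16) = 29.4 dB

29.4 dB


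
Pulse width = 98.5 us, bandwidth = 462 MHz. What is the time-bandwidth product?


TBP = 98.5 * 462 = 45507.0

45507.0


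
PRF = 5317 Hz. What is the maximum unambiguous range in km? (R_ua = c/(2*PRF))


R_ua = 3e8 / (2 * 5317) = 28211.4 m = 28.2 km

28.2 km


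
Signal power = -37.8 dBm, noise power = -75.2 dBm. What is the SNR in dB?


SNR = -37.8 - (-75.2) = 37.4 dB

37.4 dB


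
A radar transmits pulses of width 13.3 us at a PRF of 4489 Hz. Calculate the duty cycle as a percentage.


DC = 13.3e-6 * 4489 * 100 = 5.97%

5.97%


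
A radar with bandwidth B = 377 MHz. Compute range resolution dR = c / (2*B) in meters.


dR = 3e8 / (2 * 377000000.0) = 0.4 m

0.4 m


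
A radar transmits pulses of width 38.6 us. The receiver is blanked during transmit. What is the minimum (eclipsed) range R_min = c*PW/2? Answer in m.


R_min = 3e8 * 38.6e-6 / 2 = 5790.0 m

5790.0 m


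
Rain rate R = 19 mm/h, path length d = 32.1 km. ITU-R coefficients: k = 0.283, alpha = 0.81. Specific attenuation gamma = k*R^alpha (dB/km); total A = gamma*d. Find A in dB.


gamma = 0.283 * 19^0.81 = 3.073101 dB/km
A = 3.073101 * 32.1 = 98.65 dB

98.65 dB


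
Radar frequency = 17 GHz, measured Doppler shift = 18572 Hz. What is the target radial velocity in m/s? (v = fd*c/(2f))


v = 18572 * 3e8 / (2 * 17000000000.0) = 163.9 m/s

163.9 m/s


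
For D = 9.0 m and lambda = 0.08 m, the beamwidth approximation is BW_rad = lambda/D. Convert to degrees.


BW_rad = 0.08 / 9.0 = 0.008889
BW_deg = 0.51 degrees

0.51 degrees


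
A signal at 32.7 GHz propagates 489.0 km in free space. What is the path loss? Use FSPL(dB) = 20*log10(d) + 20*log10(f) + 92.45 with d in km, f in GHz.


20*log10(489.0) = 53.79
20*log10(32.7) = 30.29
FSPL = 176.5 dB

176.5 dB


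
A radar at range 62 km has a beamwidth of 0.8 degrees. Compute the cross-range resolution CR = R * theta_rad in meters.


BW_rad = 0.013962634
CR = 62000 * 0.013962634 = 865.7 m

865.7 m


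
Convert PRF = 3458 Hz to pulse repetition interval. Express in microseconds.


PRI = 1/3458 = 0.0002891845 s = 289.2 us

289.2 us


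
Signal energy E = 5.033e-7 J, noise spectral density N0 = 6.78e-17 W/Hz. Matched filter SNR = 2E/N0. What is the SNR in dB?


SNR_lin = 2 * 5.033e-7 / 6.78e-17 = 1.485e10
SNR_dB = 10*log10(1.485e10) = 101.7 dB

101.7 dB


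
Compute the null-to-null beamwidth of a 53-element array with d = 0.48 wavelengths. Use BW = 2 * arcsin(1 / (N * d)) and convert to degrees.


1/(N*d) = 1/(53*0.48) = 0.039308
BW = 2*arcsin(0.039308) = 4.5 degrees

4.5 degrees


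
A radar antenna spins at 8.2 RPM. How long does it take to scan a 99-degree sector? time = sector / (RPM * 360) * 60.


t = 99 / (8.2 * 360) * 60 = 2.01 s

2.01 s


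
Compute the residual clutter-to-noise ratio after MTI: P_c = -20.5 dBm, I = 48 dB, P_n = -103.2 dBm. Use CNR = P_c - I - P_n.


CNR = -20.5 - 48 - (-103.2) = 34.7 dB

34.7 dB


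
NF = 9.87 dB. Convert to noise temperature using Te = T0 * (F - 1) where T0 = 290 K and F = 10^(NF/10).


NF_lin = 10^(9.87/10) = 9.7051
Te = 290 * (9.7051 - 1) = 2524.5 K

2524.5 K


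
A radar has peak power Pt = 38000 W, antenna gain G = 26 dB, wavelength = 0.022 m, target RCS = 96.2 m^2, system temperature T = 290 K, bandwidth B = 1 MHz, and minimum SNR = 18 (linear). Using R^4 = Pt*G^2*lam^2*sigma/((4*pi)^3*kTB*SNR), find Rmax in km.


G_lin = 10^(26/10) = 398.107171
R^4 = 38000 * 398.107171^2 * 0.022^2 * 96.2 / ((4*pi)^3 * 1.38e-23 * 290 * 1000000.0 * 18)
R^4 = 1.96167e18 m^4
R_max = (1.96167e18)^(1/4) = 37424.5 m = 37.4 km

37.4 km


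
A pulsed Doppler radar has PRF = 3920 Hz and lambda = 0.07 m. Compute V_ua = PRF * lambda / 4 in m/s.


V_ua = 3920 * 0.07 / 4 = 68.6 m/s

68.6 m/s


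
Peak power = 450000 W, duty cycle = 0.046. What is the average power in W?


P_avg = 450000 * 0.046 = 20700.0 W

20700.0 W


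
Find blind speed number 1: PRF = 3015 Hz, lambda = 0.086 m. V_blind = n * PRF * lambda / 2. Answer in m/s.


V_blind = 1 * 3015 * 0.086 / 2 = 129.6 m/s

129.6 m/s


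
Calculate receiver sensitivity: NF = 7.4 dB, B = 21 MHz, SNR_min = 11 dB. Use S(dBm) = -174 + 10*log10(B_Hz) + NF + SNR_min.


10*log10(21000000.0) = 73.22
S = -174 + 73.22 + 7.4 + 11 = -82.4 dBm

-82.4 dBm


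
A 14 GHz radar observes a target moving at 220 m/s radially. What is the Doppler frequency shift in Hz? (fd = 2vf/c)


fd = 2 * 220 * 14000000000.0 / 3e8 = 20533.3 Hz

20533.3 Hz


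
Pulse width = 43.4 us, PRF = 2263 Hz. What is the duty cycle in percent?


DC = 43.4e-6 * 2263 * 100 = 9.82%

9.82%


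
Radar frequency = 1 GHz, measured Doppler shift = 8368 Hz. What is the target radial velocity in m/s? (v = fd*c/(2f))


v = 8368 * 3e8 / (2 * 1000000000.0) = 1255.2 m/s

1255.2 m/s


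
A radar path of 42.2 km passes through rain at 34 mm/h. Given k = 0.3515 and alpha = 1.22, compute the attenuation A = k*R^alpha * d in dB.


gamma = 0.3515 * 34^1.22 = 25.96149 dB/km
A = 25.96149 * 42.2 = 1095.57 dB

1095.57 dB


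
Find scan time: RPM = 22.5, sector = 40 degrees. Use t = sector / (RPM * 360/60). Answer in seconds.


t = 40 / (22.5 * 360) * 60 = 0.3 s

0.3 s


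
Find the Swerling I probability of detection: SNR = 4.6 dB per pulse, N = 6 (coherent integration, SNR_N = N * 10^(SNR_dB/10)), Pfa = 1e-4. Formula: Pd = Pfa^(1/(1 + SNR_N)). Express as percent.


SNR_lin = 10^(4.6/10) = 2.88403
SNR_N = 6 * 2.88403 = 17.30418
1/(1 + SNR_N) = 1/18.30418 = 0.0546323
Pd = (1e-4)^0.0546323 = 0.6046
Pd = 60.5%

60.5%


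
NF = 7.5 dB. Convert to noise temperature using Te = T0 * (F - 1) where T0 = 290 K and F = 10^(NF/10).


NF_lin = 10^(7.5/10) = 5.623413
Te = 290 * (5.623413 - 1) = 1340.8 K

1340.8 K


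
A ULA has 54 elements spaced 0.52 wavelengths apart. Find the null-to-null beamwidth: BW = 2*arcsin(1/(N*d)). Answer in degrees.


1/(N*d) = 1/(54*0.52) = 0.035613
BW = 2*arcsin(0.035613) = 4.1 degrees

4.1 degrees


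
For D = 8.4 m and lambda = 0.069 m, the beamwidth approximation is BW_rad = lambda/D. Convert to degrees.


BW_rad = 0.069 / 8.4 = 0.008214
BW_deg = 0.47 degrees

0.47 degrees


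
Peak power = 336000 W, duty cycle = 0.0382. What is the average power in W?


P_avg = 336000 * 0.0382 = 12835.2 W

12835.2 W


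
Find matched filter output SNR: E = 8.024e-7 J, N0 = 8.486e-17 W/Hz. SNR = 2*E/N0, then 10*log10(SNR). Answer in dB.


SNR_lin = 2 * 8.024e-7 / 8.486e-17 = 1.891e10
SNR_dB = 10*log10(1.891e10) = 102.8 dB

102.8 dB


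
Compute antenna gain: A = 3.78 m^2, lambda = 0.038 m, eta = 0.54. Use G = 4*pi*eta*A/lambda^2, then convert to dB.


G_linear = 4*pi*0.54*3.78/0.038^2 = 17763.49
G_dB = 10*log10(17763.49) = 42.5 dB

42.5 dB


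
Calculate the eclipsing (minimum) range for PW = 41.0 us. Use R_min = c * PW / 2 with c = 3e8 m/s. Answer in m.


R_min = 3e8 * 41.0e-6 / 2 = 6150.0 m

6150.0 m


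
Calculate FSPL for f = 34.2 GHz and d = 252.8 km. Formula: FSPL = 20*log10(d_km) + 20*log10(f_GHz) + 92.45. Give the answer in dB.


20*log10(252.8) = 48.06
20*log10(34.2) = 30.68
FSPL = 171.2 dB

171.2 dB


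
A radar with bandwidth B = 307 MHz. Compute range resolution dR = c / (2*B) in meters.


dR = 3e8 / (2 * 307000000.0) = 0.49 m

0.49 m


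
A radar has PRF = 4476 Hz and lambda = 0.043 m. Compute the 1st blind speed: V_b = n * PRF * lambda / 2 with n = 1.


V_blind = 1 * 4476 * 0.043 / 2 = 96.2 m/s

96.2 m/s


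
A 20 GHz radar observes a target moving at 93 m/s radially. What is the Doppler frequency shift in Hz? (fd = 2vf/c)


fd = 2 * 93 * 20000000000.0 / 3e8 = 12400.0 Hz

12400.0 Hz


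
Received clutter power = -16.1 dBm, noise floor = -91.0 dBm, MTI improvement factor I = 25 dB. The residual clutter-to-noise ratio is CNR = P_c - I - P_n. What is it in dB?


CNR = -16.1 - 25 - (-91.0) = 49.9 dB

49.9 dB


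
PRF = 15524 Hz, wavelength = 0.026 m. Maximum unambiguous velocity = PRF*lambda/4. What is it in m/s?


V_ua = 15524 * 0.026 / 4 = 100.9 m/s

100.9 m/s


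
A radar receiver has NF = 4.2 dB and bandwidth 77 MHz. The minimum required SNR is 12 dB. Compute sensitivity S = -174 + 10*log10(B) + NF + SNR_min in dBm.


10*log10(77000000.0) = 78.86
S = -174 + 78.86 + 4.2 + 12 = -78.9 dBm

-78.9 dBm


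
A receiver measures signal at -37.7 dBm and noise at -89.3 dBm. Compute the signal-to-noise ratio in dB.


SNR = -37.7 - (-89.3) = 51.6 dB

51.6 dB


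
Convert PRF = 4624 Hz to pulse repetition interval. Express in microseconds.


PRI = 1/4624 = 0.000216263 s = 216.3 us

216.3 us


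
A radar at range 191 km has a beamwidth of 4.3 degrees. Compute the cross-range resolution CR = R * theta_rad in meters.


BW_rad = 0.075049158
CR = 191000 * 0.075049158 = 14334.4 m

14334.4 m


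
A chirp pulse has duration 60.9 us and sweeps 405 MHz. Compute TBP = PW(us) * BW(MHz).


TBP = 60.9 * 405 = 24664.5

24664.5


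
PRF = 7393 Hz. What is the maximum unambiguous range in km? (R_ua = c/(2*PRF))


R_ua = 3e8 / (2 * 7393) = 20289.5 m = 20.3 km

20.3 km


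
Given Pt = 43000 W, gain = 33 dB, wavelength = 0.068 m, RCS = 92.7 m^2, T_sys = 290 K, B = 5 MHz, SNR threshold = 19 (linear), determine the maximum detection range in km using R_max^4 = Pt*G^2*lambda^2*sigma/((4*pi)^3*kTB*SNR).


G_lin = 10^(33/10) = 1995.262315
R^4 = 43000 * 1995.262315^2 * 0.068^2 * 92.7 / ((4*pi)^3 * 1.38e-23 * 290 * 5000000.0 * 19)
R^4 = 9.72603e19 m^4
R_max = (9.72603e19)^(1/4) = 99307.9 m = 99.3 km

99.3 km


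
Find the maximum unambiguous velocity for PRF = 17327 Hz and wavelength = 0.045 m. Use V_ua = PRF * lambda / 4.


V_ua = 17327 * 0.045 / 4 = 194.9 m/s

194.9 m/s


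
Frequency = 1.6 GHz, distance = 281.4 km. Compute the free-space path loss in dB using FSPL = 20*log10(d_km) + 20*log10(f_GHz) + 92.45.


20*log10(281.4) = 48.99
20*log10(1.6) = 4.08
FSPL = 145.5 dB

145.5 dB


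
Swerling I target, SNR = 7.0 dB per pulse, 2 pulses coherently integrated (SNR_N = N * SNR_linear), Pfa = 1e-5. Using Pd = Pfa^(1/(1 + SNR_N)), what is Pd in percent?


SNR_lin = 10^(7.0/10) = 5.01187
SNR_N = 2 * 5.01187 = 10.02374
1/(1 + SNR_N) = 1/11.02374 = 0.0907133
Pd = (1e-5)^0.0907133 = 0.35191
Pd = 35.2%

35.2%


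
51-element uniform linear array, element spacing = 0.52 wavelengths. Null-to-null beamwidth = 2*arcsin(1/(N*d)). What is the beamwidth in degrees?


1/(N*d) = 1/(51*0.52) = 0.037707
BW = 2*arcsin(0.037707) = 4.3 degrees

4.3 degrees


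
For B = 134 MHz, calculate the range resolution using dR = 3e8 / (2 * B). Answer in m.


dR = 3e8 / (2 * 134000000.0) = 1.12 m

1.12 m


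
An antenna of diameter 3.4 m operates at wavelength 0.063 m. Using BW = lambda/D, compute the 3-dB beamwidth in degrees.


BW_rad = 0.063 / 3.4 = 0.018529
BW_deg = 1.06 degrees

1.06 degrees


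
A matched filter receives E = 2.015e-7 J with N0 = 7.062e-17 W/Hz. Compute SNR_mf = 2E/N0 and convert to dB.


SNR_lin = 2 * 2.015e-7 / 7.062e-17 = 5.707e9
SNR_dB = 10*log10(5.707e9) = 97.6 dB

97.6 dB


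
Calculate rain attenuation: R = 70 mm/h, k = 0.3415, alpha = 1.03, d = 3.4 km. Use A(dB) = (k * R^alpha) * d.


gamma = 0.3415 * 70^1.03 = 27.154492 dB/km
A = 27.154492 * 3.4 = 92.33 dB

92.33 dB


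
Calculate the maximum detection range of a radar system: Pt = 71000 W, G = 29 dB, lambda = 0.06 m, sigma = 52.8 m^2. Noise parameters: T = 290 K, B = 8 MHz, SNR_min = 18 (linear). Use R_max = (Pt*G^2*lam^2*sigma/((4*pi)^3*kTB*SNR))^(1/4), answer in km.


G_lin = 10^(29/10) = 794.328235
R^4 = 71000 * 794.328235^2 * 0.06^2 * 52.8 / ((4*pi)^3 * 1.38e-23 * 290 * 8000000.0 * 18)
R^4 = 7.44604e18 m^4
R_max = (7.44604e18)^(1/4) = 52237.4 m = 52.2 km

52.2 km


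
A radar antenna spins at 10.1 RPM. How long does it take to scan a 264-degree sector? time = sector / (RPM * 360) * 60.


t = 264 / (10.1 * 360) * 60 = 4.36 s

4.36 s


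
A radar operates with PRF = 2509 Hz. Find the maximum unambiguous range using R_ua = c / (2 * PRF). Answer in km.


R_ua = 3e8 / (2 * 2509) = 59784.8 m = 59.8 km

59.8 km


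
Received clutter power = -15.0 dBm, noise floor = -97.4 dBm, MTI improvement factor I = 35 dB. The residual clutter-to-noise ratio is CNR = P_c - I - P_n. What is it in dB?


CNR = -15.0 - 35 - (-97.4) = 47.4 dB

47.4 dB


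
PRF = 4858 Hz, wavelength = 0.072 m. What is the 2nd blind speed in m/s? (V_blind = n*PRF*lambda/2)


V_blind = 2 * 4858 * 0.072 / 2 = 349.8 m/s

349.8 m/s


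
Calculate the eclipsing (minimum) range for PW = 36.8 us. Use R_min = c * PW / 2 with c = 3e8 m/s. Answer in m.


R_min = 3e8 * 36.8e-6 / 2 = 5520.0 m

5520.0 m


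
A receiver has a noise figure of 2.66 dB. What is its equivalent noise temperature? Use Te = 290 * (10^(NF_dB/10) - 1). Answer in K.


NF_lin = 10^(2.66/10) = 1.845015
Te = 290 * (1.845015 - 1) = 245.1 K

245.1 K


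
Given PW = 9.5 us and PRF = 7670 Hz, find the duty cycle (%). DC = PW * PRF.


DC = 9.5e-6 * 7670 * 100 = 7.29%

7.29%


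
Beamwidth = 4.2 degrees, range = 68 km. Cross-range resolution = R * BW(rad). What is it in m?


BW_rad = 0.073303829
CR = 68000 * 0.073303829 = 4984.7 m

4984.7 m


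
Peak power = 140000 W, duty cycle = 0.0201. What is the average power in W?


P_avg = 140000 * 0.0201 = 2814.0 W

2814.0 W


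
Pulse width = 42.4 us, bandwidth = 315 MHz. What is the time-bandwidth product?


TBP = 42.4 * 315 = 13356.0

13356.0


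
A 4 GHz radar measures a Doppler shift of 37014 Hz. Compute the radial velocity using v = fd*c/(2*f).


v = 37014 * 3e8 / (2 * 4000000000.0) = 1388.0 m/s

1388.0 m/s


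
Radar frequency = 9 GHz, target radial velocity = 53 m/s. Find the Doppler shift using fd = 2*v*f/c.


fd = 2 * 53 * 9000000000.0 / 3e8 = 3180.0 Hz

3180.0 Hz


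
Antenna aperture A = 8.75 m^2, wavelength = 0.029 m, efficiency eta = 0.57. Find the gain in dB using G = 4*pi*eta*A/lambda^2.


G_linear = 4*pi*0.57*8.75/0.029^2 = 74524.11
G_dB = 10*log10(74524.11) = 48.7 dB

48.7 dB


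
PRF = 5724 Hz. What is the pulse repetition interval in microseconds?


PRI = 1/5724 = 0.000174703 s = 174.7 us

174.7 us


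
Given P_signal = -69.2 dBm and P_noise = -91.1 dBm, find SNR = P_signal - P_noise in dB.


SNR = -69.2 - (-91.1) = 21.9 dB

21.9 dB


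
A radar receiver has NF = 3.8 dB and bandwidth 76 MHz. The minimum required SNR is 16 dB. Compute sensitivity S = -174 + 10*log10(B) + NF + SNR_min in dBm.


10*log10(76000000.0) = 78.81
S = -174 + 78.81 + 3.8 + 16 = -75.4 dBm

-75.4 dBm


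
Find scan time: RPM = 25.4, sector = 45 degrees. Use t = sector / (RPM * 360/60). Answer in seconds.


t = 45 / (25.4 * 360) * 60 = 0.3 s

0.3 s


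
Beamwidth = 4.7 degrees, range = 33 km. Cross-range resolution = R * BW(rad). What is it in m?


BW_rad = 0.082030475
CR = 33000 * 0.082030475 = 2707.0 m

2707.0 m


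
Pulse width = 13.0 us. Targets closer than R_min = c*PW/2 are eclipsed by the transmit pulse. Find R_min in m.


R_min = 3e8 * 13.0e-6 / 2 = 1950.0 m

1950.0 m


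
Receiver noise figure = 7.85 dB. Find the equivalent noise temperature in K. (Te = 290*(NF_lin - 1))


NF_lin = 10^(7.85/10) = 6.095369
Te = 290 * (6.095369 - 1) = 1477.7 K

1477.7 K


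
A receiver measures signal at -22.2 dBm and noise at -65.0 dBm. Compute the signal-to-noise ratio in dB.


SNR = -22.2 - (-65.0) = 42.8 dB

42.8 dB


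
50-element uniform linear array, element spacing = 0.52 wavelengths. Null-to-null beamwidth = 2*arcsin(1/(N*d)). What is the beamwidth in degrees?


1/(N*d) = 1/(50*0.52) = 0.038462
BW = 2*arcsin(0.038462) = 4.4 degrees

4.4 degrees


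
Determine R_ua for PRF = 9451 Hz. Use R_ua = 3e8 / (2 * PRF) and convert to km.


R_ua = 3e8 / (2 * 9451) = 15871.3 m = 15.9 km

15.9 km


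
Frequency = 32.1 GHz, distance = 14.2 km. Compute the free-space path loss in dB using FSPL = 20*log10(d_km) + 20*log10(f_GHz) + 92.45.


20*log10(14.2) = 23.05
20*log10(32.1) = 30.13
FSPL = 145.6 dB

145.6 dB


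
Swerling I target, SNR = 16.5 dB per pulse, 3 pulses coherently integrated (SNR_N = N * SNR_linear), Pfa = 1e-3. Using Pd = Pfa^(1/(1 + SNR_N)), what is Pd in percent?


SNR_lin = 10^(16.5/10) = 44.66836
SNR_N = 3 * 44.66836 = 134.00508
1/(1 + SNR_N) = 1/135.00508 = 0.0074071
Pd = (1e-3)^0.0074071 = 0.95012
Pd = 95.0%

95.0%


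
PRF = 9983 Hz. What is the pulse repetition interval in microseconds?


PRI = 1/9983 = 0.0001001703 s = 100.2 us

100.2 us


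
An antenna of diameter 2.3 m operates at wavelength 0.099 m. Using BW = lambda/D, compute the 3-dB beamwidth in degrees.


BW_rad = 0.099 / 2.3 = 0.043043
BW_deg = 2.47 degrees

2.47 degrees


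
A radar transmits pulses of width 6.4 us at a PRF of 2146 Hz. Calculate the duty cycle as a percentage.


DC = 6.4e-6 * 2146 * 100 = 1.37%

1.37%


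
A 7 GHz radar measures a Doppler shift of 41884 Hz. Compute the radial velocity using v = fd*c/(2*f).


v = 41884 * 3e8 / (2 * 7000000000.0) = 897.5 m/s

897.5 m/s


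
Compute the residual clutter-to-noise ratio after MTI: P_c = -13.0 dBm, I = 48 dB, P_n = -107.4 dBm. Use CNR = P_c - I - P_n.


CNR = -13.0 - 48 - (-107.4) = 46.4 dB

46.4 dB


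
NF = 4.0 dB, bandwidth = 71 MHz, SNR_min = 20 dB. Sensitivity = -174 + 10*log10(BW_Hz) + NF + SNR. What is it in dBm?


10*log10(71000000.0) = 78.51
S = -174 + 78.51 + 4.0 + 20 = -71.5 dBm

-71.5 dBm


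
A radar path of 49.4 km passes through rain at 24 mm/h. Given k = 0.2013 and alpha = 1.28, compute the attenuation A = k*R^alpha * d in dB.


gamma = 0.2013 * 24^1.28 = 11.762893 dB/km
A = 11.762893 * 49.4 = 581.09 dB

581.09 dB


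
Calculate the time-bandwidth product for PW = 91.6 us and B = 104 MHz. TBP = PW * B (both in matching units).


TBP = 91.6 * 104 = 9526.4

9526.4


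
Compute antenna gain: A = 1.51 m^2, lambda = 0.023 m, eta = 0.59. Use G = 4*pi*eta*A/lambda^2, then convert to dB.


G_linear = 4*pi*0.59*1.51/0.023^2 = 21163.29
G_dB = 10*log10(21163.29) = 43.3 dB

43.3 dB


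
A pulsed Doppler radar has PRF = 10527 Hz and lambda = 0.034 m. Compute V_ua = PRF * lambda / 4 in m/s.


V_ua = 10527 * 0.034 / 4 = 89.5 m/s

89.5 m/s


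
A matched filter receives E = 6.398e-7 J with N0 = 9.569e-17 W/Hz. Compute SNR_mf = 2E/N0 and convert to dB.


SNR_lin = 2 * 6.398e-7 / 9.569e-17 = 1.337e10
SNR_dB = 10*log10(1.337e10) = 101.3 dB

101.3 dB


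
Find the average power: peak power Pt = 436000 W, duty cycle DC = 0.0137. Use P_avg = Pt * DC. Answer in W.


P_avg = 436000 * 0.0137 = 5973.2 W

5973.2 W


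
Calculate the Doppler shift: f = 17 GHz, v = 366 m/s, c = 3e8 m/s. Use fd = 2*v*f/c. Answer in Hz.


fd = 2 * 366 * 17000000000.0 / 3e8 = 41480.0 Hz

41480.0 Hz


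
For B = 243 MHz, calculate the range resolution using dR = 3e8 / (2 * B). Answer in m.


dR = 3e8 / (2 * 243000000.0) = 0.62 m

0.62 m


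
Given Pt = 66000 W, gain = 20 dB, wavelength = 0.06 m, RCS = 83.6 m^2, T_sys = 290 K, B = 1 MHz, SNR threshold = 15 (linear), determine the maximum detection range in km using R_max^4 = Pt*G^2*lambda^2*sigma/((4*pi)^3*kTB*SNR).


G_lin = 10^(20/10) = 100.0
R^4 = 66000 * 100.0^2 * 0.06^2 * 83.6 / ((4*pi)^3 * 1.38e-23 * 290 * 1000000.0 * 15)
R^4 = 1.66746e18 m^4
R_max = (1.66746e18)^(1/4) = 35934.7 m = 35.9 km

35.9 km


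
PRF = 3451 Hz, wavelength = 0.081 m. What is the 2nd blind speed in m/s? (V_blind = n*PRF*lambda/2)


V_blind = 2 * 3451 * 0.081 / 2 = 279.5 m/s

279.5 m/s


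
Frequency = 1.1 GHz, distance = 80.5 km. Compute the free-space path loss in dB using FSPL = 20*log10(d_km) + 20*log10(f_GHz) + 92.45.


20*log10(80.5) = 38.12
20*log10(1.1) = 0.83
FSPL = 131.4 dB

131.4 dB


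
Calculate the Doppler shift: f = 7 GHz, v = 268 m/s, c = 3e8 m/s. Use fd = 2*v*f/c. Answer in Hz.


fd = 2 * 268 * 7000000000.0 / 3e8 = 12506.7 Hz

12506.7 Hz


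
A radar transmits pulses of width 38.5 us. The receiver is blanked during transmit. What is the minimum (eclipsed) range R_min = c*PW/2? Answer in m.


R_min = 3e8 * 38.5e-6 / 2 = 5775.0 m

5775.0 m


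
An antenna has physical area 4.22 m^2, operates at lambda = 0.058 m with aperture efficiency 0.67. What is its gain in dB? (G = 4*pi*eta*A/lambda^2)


G_linear = 4*pi*0.67*4.22/0.058^2 = 10561.88
G_dB = 10*log10(10561.88) = 40.2 dB

40.2 dB


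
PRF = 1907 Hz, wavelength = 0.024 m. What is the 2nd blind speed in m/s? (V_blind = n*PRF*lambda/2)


V_blind = 2 * 1907 * 0.024 / 2 = 45.8 m/s

45.8 m/s


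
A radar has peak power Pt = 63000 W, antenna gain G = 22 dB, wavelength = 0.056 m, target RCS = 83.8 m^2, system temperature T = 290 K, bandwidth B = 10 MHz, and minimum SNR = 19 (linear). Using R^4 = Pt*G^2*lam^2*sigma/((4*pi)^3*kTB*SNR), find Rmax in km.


G_lin = 10^(22/10) = 158.489319
R^4 = 63000 * 158.489319^2 * 0.056^2 * 83.8 / ((4*pi)^3 * 1.38e-23 * 290 * 10000000.0 * 19)
R^4 = 2.75613e17 m^4
R_max = (2.75613e17)^(1/4) = 22912.6 m = 22.9 km

22.9 km


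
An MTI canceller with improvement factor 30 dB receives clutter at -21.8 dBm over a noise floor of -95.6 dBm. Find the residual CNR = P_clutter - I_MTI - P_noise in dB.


CNR = -21.8 - 30 - (-95.6) = 43.8 dB

43.8 dB


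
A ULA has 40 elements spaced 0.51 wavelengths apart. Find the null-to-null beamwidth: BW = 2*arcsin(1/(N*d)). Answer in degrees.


1/(N*d) = 1/(40*0.51) = 0.04902
BW = 2*arcsin(0.04902) = 5.6 degrees

5.6 degrees


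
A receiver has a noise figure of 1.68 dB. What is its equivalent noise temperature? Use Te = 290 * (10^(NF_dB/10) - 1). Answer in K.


NF_lin = 10^(1.68/10) = 1.472313
Te = 290 * (1.472313 - 1) = 137.0 K

137.0 K


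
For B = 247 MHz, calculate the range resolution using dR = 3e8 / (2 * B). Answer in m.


dR = 3e8 / (2 * 247000000.0) = 0.61 m

0.61 m


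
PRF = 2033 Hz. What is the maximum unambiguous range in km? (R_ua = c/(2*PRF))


R_ua = 3e8 / (2 * 2033) = 73782.6 m = 73.8 km

73.8 km


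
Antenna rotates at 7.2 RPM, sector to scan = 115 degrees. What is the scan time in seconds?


t = 115 / (7.2 * 360) * 60 = 2.66 s

2.66 s


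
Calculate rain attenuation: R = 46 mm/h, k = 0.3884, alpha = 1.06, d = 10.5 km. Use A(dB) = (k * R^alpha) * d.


gamma = 0.3884 * 46^1.06 = 22.480322 dB/km
A = 22.480322 * 10.5 = 236.04 dB

236.04 dB


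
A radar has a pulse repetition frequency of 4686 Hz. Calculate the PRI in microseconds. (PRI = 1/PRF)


PRI = 1/4686 = 0.0002134016 s = 213.4 us

213.4 us


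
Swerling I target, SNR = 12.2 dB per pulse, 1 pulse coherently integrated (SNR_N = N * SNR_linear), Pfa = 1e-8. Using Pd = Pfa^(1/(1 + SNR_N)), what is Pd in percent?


SNR_lin = 10^(12.2/10) = 16.59587
SNR_N = 1 * 16.59587 = 16.59587
1/(1 + SNR_N) = 1/17.59587 = 0.0568315
Pd = (1e-8)^0.0568315 = 0.35103
Pd = 35.1%

35.1%


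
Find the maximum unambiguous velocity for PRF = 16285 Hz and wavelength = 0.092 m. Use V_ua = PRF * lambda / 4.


V_ua = 16285 * 0.092 / 4 = 374.6 m/s

374.6 m/s


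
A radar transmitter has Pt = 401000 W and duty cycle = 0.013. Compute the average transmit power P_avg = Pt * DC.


P_avg = 401000 * 0.013 = 5213.0 W

5213.0 W


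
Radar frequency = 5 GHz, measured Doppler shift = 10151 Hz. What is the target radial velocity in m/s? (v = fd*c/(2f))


v = 10151 * 3e8 / (2 * 5000000000.0) = 304.5 m/s

304.5 m/s


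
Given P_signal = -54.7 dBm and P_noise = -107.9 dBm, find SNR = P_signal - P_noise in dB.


SNR = -54.7 - (-107.9) = 53.2 dB

53.2 dB


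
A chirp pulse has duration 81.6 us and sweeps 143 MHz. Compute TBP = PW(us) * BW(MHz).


TBP = 81.6 * 143 = 11668.8

11668.8


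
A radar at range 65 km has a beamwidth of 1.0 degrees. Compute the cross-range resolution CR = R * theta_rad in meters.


BW_rad = 0.017453293
CR = 65000 * 0.017453293 = 1134.5 m

1134.5 m


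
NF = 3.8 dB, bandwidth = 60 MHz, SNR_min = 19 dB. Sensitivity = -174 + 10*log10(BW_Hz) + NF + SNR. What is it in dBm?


10*log10(60000000.0) = 77.78
S = -174 + 77.78 + 3.8 + 19 = -73.4 dBm

-73.4 dBm


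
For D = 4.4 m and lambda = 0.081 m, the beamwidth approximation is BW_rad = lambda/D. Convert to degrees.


BW_rad = 0.081 / 4.4 = 0.018409
BW_deg = 1.05 degrees

1.05 degrees


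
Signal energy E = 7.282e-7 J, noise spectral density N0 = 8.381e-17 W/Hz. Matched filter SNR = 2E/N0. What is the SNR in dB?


SNR_lin = 2 * 7.282e-7 / 8.381e-17 = 1.738e10
SNR_dB = 10*log10(1.738e10) = 102.4 dB

102.4 dB


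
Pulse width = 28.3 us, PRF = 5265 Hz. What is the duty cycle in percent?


DC = 28.3e-6 * 5265 * 100 = 14.9%

14.9%


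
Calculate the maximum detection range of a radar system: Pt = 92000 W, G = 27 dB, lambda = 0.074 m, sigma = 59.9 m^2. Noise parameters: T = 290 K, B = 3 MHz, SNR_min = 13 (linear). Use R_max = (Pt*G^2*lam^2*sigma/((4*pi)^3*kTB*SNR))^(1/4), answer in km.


G_lin = 10^(27/10) = 501.187234
R^4 = 92000 * 501.187234^2 * 0.074^2 * 59.9 / ((4*pi)^3 * 1.38e-23 * 290 * 3000000.0 * 13)
R^4 = 2.44741e19 m^4
R_max = (2.44741e19)^(1/4) = 70335.8 m = 70.3 km

70.3 km


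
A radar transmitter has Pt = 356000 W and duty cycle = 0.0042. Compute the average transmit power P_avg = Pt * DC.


P_avg = 356000 * 0.0042 = 1495.2 W

1495.2 W


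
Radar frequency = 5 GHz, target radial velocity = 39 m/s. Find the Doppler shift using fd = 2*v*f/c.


fd = 2 * 39 * 5000000000.0 / 3e8 = 1300.0 Hz

1300.0 Hz


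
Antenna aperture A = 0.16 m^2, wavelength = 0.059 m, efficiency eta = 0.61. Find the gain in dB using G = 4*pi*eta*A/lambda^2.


G_linear = 4*pi*0.61*0.16/0.059^2 = 352.33
G_dB = 10*log10(352.33) = 25.5 dB

25.5 dB


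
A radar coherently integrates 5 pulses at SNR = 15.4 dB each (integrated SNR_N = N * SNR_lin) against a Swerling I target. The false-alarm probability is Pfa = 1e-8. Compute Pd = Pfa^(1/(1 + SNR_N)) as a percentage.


SNR_lin = 10^(15.4/10) = 34.67369
SNR_N = 5 * 34.67369 = 173.36845
1/(1 + SNR_N) = 1/174.36845 = 0.005735
Pd = (1e-8)^0.005735 = 0.89975
Pd = 90.0%

90.0%
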